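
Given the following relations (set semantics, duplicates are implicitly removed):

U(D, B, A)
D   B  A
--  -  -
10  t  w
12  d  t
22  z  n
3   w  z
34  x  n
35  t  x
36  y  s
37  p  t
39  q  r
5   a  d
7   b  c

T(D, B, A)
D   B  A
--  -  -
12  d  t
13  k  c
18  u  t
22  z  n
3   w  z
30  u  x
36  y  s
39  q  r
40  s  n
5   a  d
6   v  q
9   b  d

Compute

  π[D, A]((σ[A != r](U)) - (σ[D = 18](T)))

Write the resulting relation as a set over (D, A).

σ[A != r]: keep tuples satisfying A != r → {(10, t, w), (12, d, t), (22, z, n), (3, w, z), (34, x, n), (35, t, x), (36, y, s), (37, p, t), (5, a, d), (7, b, c)}
σ[D = 18]: keep tuples satisfying D = 18 → {(18, u, t)}
Set difference of the two operands is {(10, t, w), (12, d, t), (22, z, n), (3, w, z), (34, x, n), (35, t, x), (36, y, s), (37, p, t), (5, a, d), (7, b, c)}.
Projecting to D, A: {(10, w), (12, t), (22, n), (3, z), (34, n), (35, x), (36, s), (37, t), (5, d), (7, c)}

{(10, w), (12, t), (22, n), (3, z), (34, n), (35, x), (36, s), (37, t), (5, d), (7, c)}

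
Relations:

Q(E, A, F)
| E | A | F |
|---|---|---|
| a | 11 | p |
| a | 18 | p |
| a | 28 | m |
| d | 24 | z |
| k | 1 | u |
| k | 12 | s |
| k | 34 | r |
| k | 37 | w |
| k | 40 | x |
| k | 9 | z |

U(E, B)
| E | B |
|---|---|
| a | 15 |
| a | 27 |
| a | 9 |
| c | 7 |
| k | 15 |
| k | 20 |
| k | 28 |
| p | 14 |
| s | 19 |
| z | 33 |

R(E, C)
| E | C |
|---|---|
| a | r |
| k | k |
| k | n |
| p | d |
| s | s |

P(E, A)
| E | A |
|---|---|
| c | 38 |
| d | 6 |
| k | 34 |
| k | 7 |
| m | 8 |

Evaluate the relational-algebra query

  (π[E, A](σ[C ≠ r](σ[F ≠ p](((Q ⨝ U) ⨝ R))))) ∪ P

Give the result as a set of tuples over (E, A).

{(c, 38), (d, 6), (k, 1), (k, 12), (k, 34), (k, 37), (k, 40), (k, 7), (k, 9), (m, 8)}

Natural join on E: {(a, 11, p, 15), (a, 11, p, 27), (a, 11, p, 9), (a, 18, p, 15), (a, 18, p, 27), (a, 18, p, 9), (a, 28, m, 15), (a, 28, m, 27), (a, 28, m, 9), (k, 1, u, 15), (k, 1, u, 20), (k, 1, u, 28), (k, 12, s, 15), (k, 12, s, 20), (k, 12, s, 28), (k, 34, r, 15), (k, 34, r, 20), (k, 34, r, 28), (k, 37, w, 15), (k, 37, w, 20), (k, 37, w, 28), (k, 40, x, 15), (k, 40, x, 20), (k, 40, x, 28), (k, 9, z, 15), (k, 9, z, 20), (k, 9, z, 28)}
Natural join on E: {(a, 11, p, 15, r), (a, 11, p, 27, r), (a, 11, p, 9, r), (a, 18, p, 15, r), (a, 18, p, 27, r), (a, 18, p, 9, r), (a, 28, m, 15, r), (a, 28, m, 27, r), (a, 28, m, 9, r), (k, 1, u, 15, k), (k, 1, u, 15, n), (k, 1, u, 20, k), (k, 1, u, 20, n), (k, 1, u, 28, k), (k, 1, u, 28, n), (k, 12, s, 15, k), (k, 12, s, 15, n), (k, 12, s, 20, k), (k, 12, s, 20, n), (k, 12, s, 28, k), (k, 12, s, 28, n), (k, 34, r, 15, k), (k, 34, r, 15, n), (k, 34, r, 20, k), (k, 34, r, 20, n), (k, 34, r, 28, k), (k, 34, r, 28, n), (k, 37, w, 15, k), (k, 37, w, 15, n), (k, 37, w, 20, k), (k, 37, w, 20, n), (k, 37, w, 28, k), (k, 37, w, 28, n), (k, 40, x, 15, k), (k, 40, x, 15, n), (k, 40, x, 20, k), (k, 40, x, 20, n), (k, 40, x, 28, k), (k, 40, x, 28, n), (k, 9, z, 15, k), (k, 9, z, 15, n), (k, 9, z, 20, k), (k, 9, z, 20, n), (k, 9, z, 28, k), (k, 9, z, 28, n)}
Filtering on F ≠ p leaves {(a, 28, m, 15, r), (a, 28, m, 27, r), (a, 28, m, 9, r), (k, 1, u, 15, k), (k, 1, u, 15, n), (k, 1, u, 20, k), (k, 1, u, 20, n), (k, 1, u, 28, k), (k, 1, u, 28, n), (k, 12, s, 15, k), (k, 12, s, 15, n), (k, 12, s, 20, k), (k, 12, s, 20, n), (k, 12, s, 28, k), (k, 12, s, 28, n), (k, 34, r, 15, k), (k, 34, r, 15, n), (k, 34, r, 20, k), (k, 34, r, 20, n), (k, 34, r, 28, k), (k, 34, r, 28, n), (k, 37, w, 15, k), (k, 37, w, 15, n), (k, 37, w, 20, k), (k, 37, w, 20, n), (k, 37, w, 28, k), (k, 37, w, 28, n), (k, 40, x, 15, k), (k, 40, x, 15, n), (k, 40, x, 20, k), (k, 40, x, 20, n), (k, 40, x, 28, k), (k, 40, x, 28, n), (k, 9, z, 15, k), (k, 9, z, 15, n), (k, 9, z, 20, k), (k, 9, z, 20, n), (k, 9, z, 28, k), (k, 9, z, 28, n)}.
Filtering on C ≠ r leaves {(k, 1, u, 15, k), (k, 1, u, 15, n), (k, 1, u, 20, k), (k, 1, u, 20, n), (k, 1, u, 28, k), (k, 1, u, 28, n), (k, 12, s, 15, k), (k, 12, s, 15, n), (k, 12, s, 20, k), (k, 12, s, 20, n), (k, 12, s, 28, k), (k, 12, s, 28, n), (k, 34, r, 15, k), (k, 34, r, 15, n), (k, 34, r, 20, k), (k, 34, r, 20, n), (k, 34, r, 28, k), (k, 34, r, 28, n), (k, 37, w, 15, k), (k, 37, w, 15, n), (k, 37, w, 20, k), (k, 37, w, 20, n), (k, 37, w, 28, k), (k, 37, w, 28, n), (k, 40, x, 15, k), (k, 40, x, 15, n), (k, 40, x, 20, k), (k, 40, x, 20, n), (k, 40, x, 28, k), (k, 40, x, 28, n), (k, 9, z, 15, k), (k, 9, z, 15, n), (k, 9, z, 20, k), (k, 9, z, 20, n), (k, 9, z, 28, k), (k, 9, z, 28, n)}.
π_{E, A} gives {(k, 1), (k, 12), (k, 34), (k, 37), (k, 40), (k, 9)} (30 duplicate(s) eliminated).
Set union of the two operands is {(c, 38), (d, 6), (k, 1), (k, 12), (k, 34), (k, 37), (k, 40), (k, 7), (k, 9), (m, 8)}.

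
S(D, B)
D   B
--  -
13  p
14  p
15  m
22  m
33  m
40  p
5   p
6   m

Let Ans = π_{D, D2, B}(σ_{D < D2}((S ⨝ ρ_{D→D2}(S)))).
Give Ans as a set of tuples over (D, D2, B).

ρ[D→D2]: schema becomes (D2, B); tuples unchanged.
Natural join on B: {(13, p, 13), (13, p, 14), (13, p, 40), (13, p, 5), (14, p, 13), (14, p, 14), (14, p, 40), (14, p, 5), (15, m, 15), (15, m, 22), (15, m, 33), (15, m, 6), (22, m, 15), (22, m, 22), (22, m, 33), (22, m, 6), (33, m, 15), (33, m, 22), (33, m, 33), (33, m, 6), (40, p, 13), (40, p, 14), (40, p, 40), (40, p, 5), (5, p, 13), (5, p, 14), (5, p, 40), (5, p, 5), (6, m, 15), (6, m, 22), (6, m, 33), (6, m, 6)}
Filtering on D < D2 leaves {(13, p, 14), (13, p, 40), (14, p, 40), (15, m, 22), (15, m, 33), (22, m, 33), (5, p, 13), (5, p, 14), (5, p, 40), (6, m, 15), (6, m, 22), (6, m, 33)}.
π[D, D2, B]: project onto (D, D2, B) → {(13, 14, p), (13, 40, p), (14, 40, p), (15, 22, m), (15, 33, m), (22, 33, m), (5, 13, p), (5, 14, p), (5, 40, p), (6, 15, m), (6, 22, m), (6, 33, m)}

{(13, 14, p), (13, 40, p), (14, 40, p), (15, 22, m), (15, 33, m), (22, 33, m), (5, 13, p), (5, 14, p), (5, 40, p), (6, 15, m), (6, 22, m), (6, 33, m)}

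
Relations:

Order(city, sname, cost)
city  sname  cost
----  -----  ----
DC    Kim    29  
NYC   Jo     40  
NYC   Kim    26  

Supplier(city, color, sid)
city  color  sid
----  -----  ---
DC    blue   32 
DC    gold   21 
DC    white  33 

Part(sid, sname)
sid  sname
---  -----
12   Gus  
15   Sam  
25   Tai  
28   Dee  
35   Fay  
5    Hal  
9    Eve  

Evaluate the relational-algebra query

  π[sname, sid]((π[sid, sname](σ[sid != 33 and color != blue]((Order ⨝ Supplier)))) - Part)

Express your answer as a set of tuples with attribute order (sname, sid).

Natural join on city: {(DC, Kim, 29, blue, 32), (DC, Kim, 29, gold, 21), (DC, Kim, 29, white, 33)}
Filtering on sid != 33 and color != blue leaves {(DC, Kim, 29, gold, 21)}.
Keep only column(s) sid, sname: {(21, Kim)}
Taking the difference: {(21, Kim)}
Keep only column(s) sname, sid: {(Kim, 21)}

{(Kim, 21)}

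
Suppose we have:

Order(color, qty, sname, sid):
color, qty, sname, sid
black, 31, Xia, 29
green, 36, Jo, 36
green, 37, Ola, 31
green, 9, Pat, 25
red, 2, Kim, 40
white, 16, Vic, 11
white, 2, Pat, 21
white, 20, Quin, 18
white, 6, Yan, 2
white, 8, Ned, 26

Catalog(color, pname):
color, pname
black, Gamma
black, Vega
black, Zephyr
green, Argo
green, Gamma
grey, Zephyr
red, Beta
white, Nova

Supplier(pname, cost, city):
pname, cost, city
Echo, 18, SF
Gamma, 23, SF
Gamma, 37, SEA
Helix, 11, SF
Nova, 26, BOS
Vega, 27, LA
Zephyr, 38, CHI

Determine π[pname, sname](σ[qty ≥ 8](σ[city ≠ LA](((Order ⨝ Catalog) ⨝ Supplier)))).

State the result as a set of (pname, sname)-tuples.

{(Gamma, Jo), (Gamma, Ola), (Gamma, Pat), (Gamma, Xia), (Nova, Ned), (Nova, Quin), (Nova, Vic), (Zephyr, Xia)}

Joining Order and Catalog on color yields {(black, 31, Xia, 29, Gamma), (black, 31, Xia, 29, Vega), (black, 31, Xia, 29, Zephyr), (green, 36, Jo, 36, Argo), (green, 36, Jo, 36, Gamma), (green, 37, Ola, 31, Argo), (green, 37, Ola, 31, Gamma), (green, 9, Pat, 25, Argo), (green, 9, Pat, 25, Gamma), (red, 2, Kim, 40, Beta), (white, 16, Vic, 11, Nova), (white, 2, Pat, 21, Nova), (white, 20, Quin, 18, Nova), (white, 6, Yan, 2, Nova), (white, 8, Ned, 26, Nova)}.
Joining (Order ⨝ Catalog) and Supplier on pname yields {(black, 31, Xia, 29, Gamma, 23, SF), (black, 31, Xia, 29, Gamma, 37, SEA), (black, 31, Xia, 29, Vega, 27, LA), (black, 31, Xia, 29, Zephyr, 38, CHI), (green, 36, Jo, 36, Gamma, 23, SF), (green, 36, Jo, 36, Gamma, 37, SEA), (green, 37, Ola, 31, Gamma, 23, SF), (green, 37, Ola, 31, Gamma, 37, SEA), (green, 9, Pat, 25, Gamma, 23, SF), (green, 9, Pat, 25, Gamma, 37, SEA), (white, 16, Vic, 11, Nova, 26, BOS), (white, 2, Pat, 21, Nova, 26, BOS), (white, 20, Quin, 18, Nova, 26, BOS), (white, 6, Yan, 2, Nova, 26, BOS), (white, 8, Ned, 26, Nova, 26, BOS)}.
Selection city ≠ LA: {(black, 31, Xia, 29, Gamma, 23, SF), (black, 31, Xia, 29, Gamma, 37, SEA), (black, 31, Xia, 29, Zephyr, 38, CHI), (green, 36, Jo, 36, Gamma, 23, SF), (green, 36, Jo, 36, Gamma, 37, SEA), (green, 37, Ola, 31, Gamma, 23, SF), (green, 37, Ola, 31, Gamma, 37, SEA), (green, 9, Pat, 25, Gamma, 23, SF), (green, 9, Pat, 25, Gamma, 37, SEA), (white, 16, Vic, 11, Nova, 26, BOS), (white, 2, Pat, 21, Nova, 26, BOS), (white, 20, Quin, 18, Nova, 26, BOS), (white, 6, Yan, 2, Nova, 26, BOS), (white, 8, Ned, 26, Nova, 26, BOS)}
Selection qty ≥ 8: {(black, 31, Xia, 29, Gamma, 23, SF), (black, 31, Xia, 29, Gamma, 37, SEA), (black, 31, Xia, 29, Zephyr, 38, CHI), (green, 36, Jo, 36, Gamma, 23, SF), (green, 36, Jo, 36, Gamma, 37, SEA), (green, 37, Ola, 31, Gamma, 23, SF), (green, 37, Ola, 31, Gamma, 37, SEA), (green, 9, Pat, 25, Gamma, 23, SF), (green, 9, Pat, 25, Gamma, 37, SEA), (white, 16, Vic, 11, Nova, 26, BOS), (white, 20, Quin, 18, Nova, 26, BOS), (white, 8, Ned, 26, Nova, 26, BOS)}
Projecting to pname, sname (4 duplicate(s) eliminated): {(Gamma, Jo), (Gamma, Ola), (Gamma, Pat), (Gamma, Xia), (Nova, Ned), (Nova, Quin), (Nova, Vic), (Zephyr, Xia)}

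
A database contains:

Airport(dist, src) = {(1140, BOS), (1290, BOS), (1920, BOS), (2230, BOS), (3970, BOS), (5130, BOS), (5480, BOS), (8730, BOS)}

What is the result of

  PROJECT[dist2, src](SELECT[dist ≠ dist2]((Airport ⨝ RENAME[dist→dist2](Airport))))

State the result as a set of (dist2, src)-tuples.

ρ[dist→dist2]: schema becomes (dist2, src); tuples unchanged.
Airport ⋈ RENAME[dist→dist2](Airport) (natural join on src): {(1140, BOS, 1140), (1140, BOS, 1290), (1140, BOS, 1920), (1140, BOS, 2230), (1140, BOS, 3970), (1140, BOS, 5130), (1140, BOS, 5480), (1140, BOS, 8730), (1290, BOS, 1140), (1290, BOS, 1290), (1290, BOS, 1920), (1290, BOS, 2230), (1290, BOS, 3970), (1290, BOS, 5130), (1290, BOS, 5480), (1290, BOS, 8730), (1920, BOS, 1140), (1920, BOS, 1290), (1920, BOS, 1920), (1920, BOS, 2230), (1920, BOS, 3970), (1920, BOS, 5130), (1920, BOS, 5480), (1920, BOS, 8730), (2230, BOS, 1140), (2230, BOS, 1290), (2230, BOS, 1920), (2230, BOS, 2230), (2230, BOS, 3970), (2230, BOS, 5130), (2230, BOS, 5480), (2230, BOS, 8730), (3970, BOS, 1140), (3970, BOS, 1290), (3970, BOS, 1920), (3970, BOS, 2230), (3970, BOS, 3970), (3970, BOS, 5130), (3970, BOS, 5480), (3970, BOS, 8730), (5130, BOS, 1140), (5130, BOS, 1290), (5130, BOS, 1920), (5130, BOS, 2230), (5130, BOS, 3970), (5130, BOS, 5130), (5130, BOS, 5480), (5130, BOS, 8730), (5480, BOS, 1140), (5480, BOS, 1290), (5480, BOS, 1920), (5480, BOS, 2230), (5480, BOS, 3970), (5480, BOS, 5130), (5480, BOS, 5480), (5480, BOS, 8730), (8730, BOS, 1140), (8730, BOS, 1290), (8730, BOS, 1920), (8730, BOS, 2230), (8730, BOS, 3970), (8730, BOS, 5130), (8730, BOS, 5480), (8730, BOS, 8730)}
Selection dist ≠ dist2: {(1140, BOS, 1290), (1140, BOS, 1920), (1140, BOS, 2230), (1140, BOS, 3970), (1140, BOS, 5130), (1140, BOS, 5480), (1140, BOS, 8730), (1290, BOS, 1140), (1290, BOS, 1920), (1290, BOS, 2230), (1290, BOS, 3970), (1290, BOS, 5130), (1290, BOS, 5480), (1290, BOS, 8730), (1920, BOS, 1140), (1920, BOS, 1290), (1920, BOS, 2230), (1920, BOS, 3970), (1920, BOS, 5130), (1920, BOS, 5480), (1920, BOS, 8730), (2230, BOS, 1140), (2230, BOS, 1290), (2230, BOS, 1920), (2230, BOS, 3970), (2230, BOS, 5130), (2230, BOS, 5480), (2230, BOS, 8730), (3970, BOS, 1140), (3970, BOS, 1290), (3970, BOS, 1920), (3970, BOS, 2230), (3970, BOS, 5130), (3970, BOS, 5480), (3970, BOS, 8730), (5130, BOS, 1140), (5130, BOS, 1290), (5130, BOS, 1920), (5130, BOS, 2230), (5130, BOS, 3970), (5130, BOS, 5480), (5130, BOS, 8730), (5480, BOS, 1140), (5480, BOS, 1290), (5480, BOS, 1920), (5480, BOS, 2230), (5480, BOS, 3970), (5480, BOS, 5130), (5480, BOS, 8730), (8730, BOS, 1140), (8730, BOS, 1290), (8730, BOS, 1920), (8730, BOS, 2230), (8730, BOS, 3970), (8730, BOS, 5130), (8730, BOS, 5480)}
Projecting to dist2, src (48 duplicate(s) eliminated): {(1140, BOS), (1290, BOS), (1920, BOS), (2230, BOS), (3970, BOS), (5130, BOS), (5480, BOS), (8730, BOS)}

{(1140, BOS), (1290, BOS), (1920, BOS), (2230, BOS), (3970, BOS), (5130, BOS), (5480, BOS), (8730, BOS)}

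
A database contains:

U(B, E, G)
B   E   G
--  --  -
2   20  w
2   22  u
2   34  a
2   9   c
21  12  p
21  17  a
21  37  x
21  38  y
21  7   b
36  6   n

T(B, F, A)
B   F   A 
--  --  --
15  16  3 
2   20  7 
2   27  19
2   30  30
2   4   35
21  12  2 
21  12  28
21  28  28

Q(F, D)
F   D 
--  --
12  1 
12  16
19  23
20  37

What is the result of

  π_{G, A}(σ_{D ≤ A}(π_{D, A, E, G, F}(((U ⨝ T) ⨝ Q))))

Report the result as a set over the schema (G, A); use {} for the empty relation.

Natural join on B: {(2, 20, w, 20, 7), (2, 20, w, 27, 19), (2, 20, w, 30, 30), (2, 20, w, 4, 35), (2, 22, u, 20, 7), (2, 22, u, 27, 19), (2, 22, u, 30, 30), (2, 22, u, 4, 35), (2, 34, a, 20, 7), (2, 34, a, 27, 19), (2, 34, a, 30, 30), (2, 34, a, 4, 35), (2, 9, c, 20, 7), (2, 9, c, 27, 19), (2, 9, c, 30, 30), (2, 9, c, 4, 35), (21, 12, p, 12, 2), (21, 12, p, 12, 28), (21, 12, p, 28, 28), (21, 17, a, 12, 2), (21, 17, a, 12, 28), (21, 17, a, 28, 28), (21, 37, x, 12, 2), (21, 37, x, 12, 28), (21, 37, x, 28, 28), (21, 38, y, 12, 2), (21, 38, y, 12, 28), (21, 38, y, 28, 28), (21, 7, b, 12, 2), (21, 7, b, 12, 28), (21, 7, b, 28, 28)}
Natural join on F: {(2, 20, w, 20, 7, 37), (2, 22, u, 20, 7, 37), (2, 34, a, 20, 7, 37), (2, 9, c, 20, 7, 37), (21, 12, p, 12, 2, 1), (21, 12, p, 12, 2, 16), (21, 12, p, 12, 28, 1), (21, 12, p, 12, 28, 16), (21, 17, a, 12, 2, 1), (21, 17, a, 12, 2, 16), (21, 17, a, 12, 28, 1), (21, 17, a, 12, 28, 16), (21, 37, x, 12, 2, 1), (21, 37, x, 12, 2, 16), (21, 37, x, 12, 28, 1), (21, 37, x, 12, 28, 16), (21, 38, y, 12, 2, 1), (21, 38, y, 12, 2, 16), (21, 38, y, 12, 28, 1), (21, 38, y, 12, 28, 16), (21, 7, b, 12, 2, 1), (21, 7, b, 12, 2, 16), (21, 7, b, 12, 28, 1), (21, 7, b, 12, 28, 16)}
Keep only column(s) D, A, E, G, F: {(1, 2, 12, p, 12), (1, 2, 17, a, 12), (1, 2, 37, x, 12), (1, 2, 38, y, 12), (1, 2, 7, b, 12), (1, 28, 12, p, 12), (1, 28, 17, a, 12), (1, 28, 37, x, 12), (1, 28, 38, y, 12), (1, 28, 7, b, 12), (16, 2, 12, p, 12), (16, 2, 17, a, 12), (16, 2, 37, x, 12), (16, 2, 38, y, 12), (16, 2, 7, b, 12), (16, 28, 12, p, 12), (16, 28, 17, a, 12), (16, 28, 37, x, 12), (16, 28, 38, y, 12), (16, 28, 7, b, 12), (37, 7, 20, w, 20), (37, 7, 22, u, 20), (37, 7, 34, a, 20), (37, 7, 9, c, 20)}
σ[D ≤ A]: keep tuples satisfying D ≤ A → {(1, 2, 12, p, 12), (1, 2, 17, a, 12), (1, 2, 37, x, 12), (1, 2, 38, y, 12), (1, 2, 7, b, 12), (1, 28, 12, p, 12), (1, 28, 17, a, 12), (1, 28, 37, x, 12), (1, 28, 38, y, 12), (1, 28, 7, b, 12), (16, 28, 12, p, 12), (16, 28, 17, a, 12), (16, 28, 37, x, 12), (16, 28, 38, y, 12), (16, 28, 7, b, 12)}
Keep only column(s) G, A (5 duplicate(s) eliminated): {(a, 2), (a, 28), (b, 2), (b, 28), (p, 2), (p, 28), (x, 2), (x, 28), (y, 2), (y, 28)}

{(a, 2), (a, 28), (b, 2), (b, 28), (p, 2), (p, 28), (x, 2), (x, 28), (y, 2), (y, 28)}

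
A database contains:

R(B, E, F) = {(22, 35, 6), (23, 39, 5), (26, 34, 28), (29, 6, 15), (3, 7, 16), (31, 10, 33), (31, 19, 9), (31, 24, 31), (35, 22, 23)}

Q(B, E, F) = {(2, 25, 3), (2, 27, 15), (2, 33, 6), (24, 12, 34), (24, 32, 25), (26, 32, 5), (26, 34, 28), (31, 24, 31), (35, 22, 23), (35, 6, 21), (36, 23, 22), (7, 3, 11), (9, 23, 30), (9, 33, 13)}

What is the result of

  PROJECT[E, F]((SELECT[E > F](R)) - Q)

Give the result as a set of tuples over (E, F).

Apply σ_{E > F}; surviving tuples: {(22, 35, 6), (23, 39, 5), (26, 34, 28), (31, 19, 9)}
Set difference of the two operands is {(22, 35, 6), (23, 39, 5), (31, 19, 9)}.
Projecting to E, F: {(19, 9), (35, 6), (39, 5)}

{(19, 9), (35, 6), (39, 5)}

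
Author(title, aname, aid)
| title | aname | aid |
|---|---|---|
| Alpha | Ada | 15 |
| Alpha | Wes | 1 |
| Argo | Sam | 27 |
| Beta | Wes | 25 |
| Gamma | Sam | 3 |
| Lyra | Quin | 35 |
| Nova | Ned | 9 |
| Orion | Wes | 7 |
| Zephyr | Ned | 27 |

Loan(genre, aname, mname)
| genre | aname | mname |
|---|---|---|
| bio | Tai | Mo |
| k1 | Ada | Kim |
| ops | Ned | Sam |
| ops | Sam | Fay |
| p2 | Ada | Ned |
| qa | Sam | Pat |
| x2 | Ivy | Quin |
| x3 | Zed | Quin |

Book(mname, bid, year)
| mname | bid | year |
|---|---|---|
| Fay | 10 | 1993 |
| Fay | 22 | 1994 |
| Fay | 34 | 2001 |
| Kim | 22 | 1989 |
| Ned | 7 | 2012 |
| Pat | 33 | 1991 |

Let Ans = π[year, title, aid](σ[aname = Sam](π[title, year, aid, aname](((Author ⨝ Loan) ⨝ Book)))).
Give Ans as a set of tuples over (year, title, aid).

{(1991, Argo, 27), (1991, Gamma, 3), (1993, Argo, 27), (1993, Gamma, 3), (1994, Argo, 27), (1994, Gamma, 3), (2001, Argo, 27), (2001, Gamma, 3)}

Author ⋈ Loan (natural join on aname): {(Alpha, Ada, 15, k1, Kim), (Alpha, Ada, 15, p2, Ned), (Argo, Sam, 27, ops, Fay), (Argo, Sam, 27, qa, Pat), (Gamma, Sam, 3, ops, Fay), (Gamma, Sam, 3, qa, Pat), (Nova, Ned, 9, ops, Sam), (Zephyr, Ned, 27, ops, Sam)}
(Author ⨝ Loan) ⋈ Book (natural join on mname): {(Alpha, Ada, 15, k1, Kim, 22, 1989), (Alpha, Ada, 15, p2, Ned, 7, 2012), (Argo, Sam, 27, ops, Fay, 10, 1993), (Argo, Sam, 27, ops, Fay, 22, 1994), (Argo, Sam, 27, ops, Fay, 34, 2001), (Argo, Sam, 27, qa, Pat, 33, 1991), (Gamma, Sam, 3, ops, Fay, 10, 1993), (Gamma, Sam, 3, ops, Fay, 22, 1994), (Gamma, Sam, 3, ops, Fay, 34, 2001), (Gamma, Sam, 3, qa, Pat, 33, 1991)}
π_{title, year, aid, aname} gives {(Alpha, 1989, 15, Ada), (Alpha, 2012, 15, Ada), (Argo, 1991, 27, Sam), (Argo, 1993, 27, Sam), (Argo, 1994, 27, Sam), (Argo, 2001, 27, Sam), (Gamma, 1991, 3, Sam), (Gamma, 1993, 3, Sam), (Gamma, 1994, 3, Sam), (Gamma, 2001, 3, Sam)}.
Filtering on aname = Sam leaves {(Argo, 1991, 27, Sam), (Argo, 1993, 27, Sam), (Argo, 1994, 27, Sam), (Argo, 2001, 27, Sam), (Gamma, 1991, 3, Sam), (Gamma, 1993, 3, Sam), (Gamma, 1994, 3, Sam), (Gamma, 2001, 3, Sam)}.
π_{year, title, aid} gives {(1991, Argo, 27), (1991, Gamma, 3), (1993, Argo, 27), (1993, Gamma, 3), (1994, Argo, 27), (1994, Gamma, 3), (2001, Argo, 27), (2001, Gamma, 3)}.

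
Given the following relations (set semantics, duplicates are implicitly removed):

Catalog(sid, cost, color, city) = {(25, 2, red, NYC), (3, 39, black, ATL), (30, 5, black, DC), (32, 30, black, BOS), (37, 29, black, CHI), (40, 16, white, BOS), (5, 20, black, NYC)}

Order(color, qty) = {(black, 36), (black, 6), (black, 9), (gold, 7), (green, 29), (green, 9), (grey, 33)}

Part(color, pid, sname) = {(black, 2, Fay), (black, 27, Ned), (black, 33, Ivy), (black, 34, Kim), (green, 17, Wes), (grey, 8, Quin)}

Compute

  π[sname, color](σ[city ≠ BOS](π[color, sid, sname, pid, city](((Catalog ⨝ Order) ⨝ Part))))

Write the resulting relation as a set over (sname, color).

{(Fay, black), (Ivy, black), (Kim, black), (Ned, black)}

Natural join on color: {(3, 39, black, ATL, 36), (3, 39, black, ATL, 6), (3, 39, black, ATL, 9), (30, 5, black, DC, 36), (30, 5, black, DC, 6), (30, 5, black, DC, 9), (32, 30, black, BOS, 36), (32, 30, black, BOS, 6), (32, 30, black, BOS, 9), (37, 29, black, CHI, 36), (37, 29, black, CHI, 6), (37, 29, black, CHI, 9), (5, 20, black, NYC, 36), (5, 20, black, NYC, 6), (5, 20, black, NYC, 9)}
Natural join on color: {(3, 39, black, ATL, 36, 2, Fay), (3, 39, black, ATL, 36, 27, Ned), (3, 39, black, ATL, 36, 33, Ivy), (3, 39, black, ATL, 36, 34, Kim), (3, 39, black, ATL, 6, 2, Fay), (3, 39, black, ATL, 6, 27, Ned), (3, 39, black, ATL, 6, 33, Ivy), (3, 39, black, ATL, 6, 34, Kim), (3, 39, black, ATL, 9, 2, Fay), (3, 39, black, ATL, 9, 27, Ned), (3, 39, black, ATL, 9, 33, Ivy), (3, 39, black, ATL, 9, 34, Kim), (30, 5, black, DC, 36, 2, Fay), (30, 5, black, DC, 36, 27, Ned), (30, 5, black, DC, 36, 33, Ivy), (30, 5, black, DC, 36, 34, Kim), (30, 5, black, DC, 6, 2, Fay), (30, 5, black, DC, 6, 27, Ned), (30, 5, black, DC, 6, 33, Ivy), (30, 5, black, DC, 6, 34, Kim), (30, 5, black, DC, 9, 2, Fay), (30, 5, black, DC, 9, 27, Ned), (30, 5, black, DC, 9, 33, Ivy), (30, 5, black, DC, 9, 34, Kim), (32, 30, black, BOS, 36, 2, Fay), (32, 30, black, BOS, 36, 27, Ned), (32, 30, black, BOS, 36, 33, Ivy), (32, 30, black, BOS, 36, 34, Kim), (32, 30, black, BOS, 6, 2, Fay), (32, 30, black, BOS, 6, 27, Ned), (32, 30, black, BOS, 6, 33, Ivy), (32, 30, black, BOS, 6, 34, Kim), (32, 30, black, BOS, 9, 2, Fay), (32, 30, black, BOS, 9, 27, Ned), (32, 30, black, BOS, 9, 33, Ivy), (32, 30, black, BOS, 9, 34, Kim), (37, 29, black, CHI, 36, 2, Fay), (37, 29, black, CHI, 36, 27, Ned), (37, 29, black, CHI, 36, 33, Ivy), (37, 29, black, CHI, 36, 34, Kim), (37, 29, black, CHI, 6, 2, Fay), (37, 29, black, CHI, 6, 27, Ned), (37, 29, black, CHI, 6, 33, Ivy), (37, 29, black, CHI, 6, 34, Kim), (37, 29, black, CHI, 9, 2, Fay), (37, 29, black, CHI, 9, 27, Ned), (37, 29, black, CHI, 9, 33, Ivy), (37, 29, black, CHI, 9, 34, Kim), (5, 20, black, NYC, 36, 2, Fay), (5, 20, black, NYC, 36, 27, Ned), (5, 20, black, NYC, 36, 33, Ivy), (5, 20, black, NYC, 36, 34, Kim), (5, 20, black, NYC, 6, 2, Fay), (5, 20, black, NYC, 6, 27, Ned), (5, 20, black, NYC, 6, 33, Ivy), (5, 20, black, NYC, 6, 34, Kim), (5, 20, black, NYC, 9, 2, Fay), (5, 20, black, NYC, 9, 27, Ned), (5, 20, black, NYC, 9, 33, Ivy), (5, 20, black, NYC, 9, 34, Kim)}
Keep only column(s) color, sid, sname, pid, city (40 duplicate(s) eliminated): {(black, 3, Fay, 2, ATL), (black, 3, Ivy, 33, ATL), (black, 3, Kim, 34, ATL), (black, 3, Ned, 27, ATL), (black, 30, Fay, 2, DC), (black, 30, Ivy, 33, DC), (black, 30, Kim, 34, DC), (black, 30, Ned, 27, DC), (black, 32, Fay, 2, BOS), (black, 32, Ivy, 33, BOS), (black, 32, Kim, 34, BOS), (black, 32, Ned, 27, BOS), (black, 37, Fay, 2, CHI), (black, 37, Ivy, 33, CHI), (black, 37, Kim, 34, CHI), (black, 37, Ned, 27, CHI), (black, 5, Fay, 2, NYC), (black, 5, Ivy, 33, NYC), (black, 5, Kim, 34, NYC), (black, 5, Ned, 27, NYC)}
σ[city ≠ BOS]: keep tuples satisfying city ≠ BOS → {(black, 3, Fay, 2, ATL), (black, 3, Ivy, 33, ATL), (black, 3, Kim, 34, ATL), (black, 3, Ned, 27, ATL), (black, 30, Fay, 2, DC), (black, 30, Ivy, 33, DC), (black, 30, Kim, 34, DC), (black, 30, Ned, 27, DC), (black, 37, Fay, 2, CHI), (black, 37, Ivy, 33, CHI), (black, 37, Kim, 34, CHI), (black, 37, Ned, 27, CHI), (black, 5, Fay, 2, NYC), (black, 5, Ivy, 33, NYC), (black, 5, Kim, 34, NYC), (black, 5, Ned, 27, NYC)}
Keep only column(s) sname, color (12 duplicate(s) eliminated): {(Fay, black), (Ivy, black), (Kim, black), (Ned, black)}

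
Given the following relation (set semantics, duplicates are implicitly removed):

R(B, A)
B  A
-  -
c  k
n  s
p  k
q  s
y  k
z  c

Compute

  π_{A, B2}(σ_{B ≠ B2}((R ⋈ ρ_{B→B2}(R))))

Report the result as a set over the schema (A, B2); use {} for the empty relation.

{(k, c), (k, p), (k, y), (s, n), (s, q)}

ρ[B→B2]: schema becomes (B2, A); tuples unchanged.
R ⋈ ρ_{B→B2}(R) (natural join on A): {(c, k, c), (c, k, p), (c, k, y), (n, s, n), (n, s, q), (p, k, c), (p, k, p), (p, k, y), (q, s, n), (q, s, q), (y, k, c), (y, k, p), (y, k, y), (z, c, z)}
σ[B ≠ B2]: keep tuples satisfying B ≠ B2 → {(c, k, p), (c, k, y), (n, s, q), (p, k, c), (p, k, y), (q, s, n), (y, k, c), (y, k, p)}
π_{A, B2} gives {(k, c), (k, p), (k, y), (s, n), (s, q)} (3 duplicate(s) eliminated).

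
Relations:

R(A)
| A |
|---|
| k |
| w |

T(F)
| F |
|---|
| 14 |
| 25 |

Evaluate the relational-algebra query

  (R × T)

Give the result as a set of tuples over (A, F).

{(k, 14), (k, 25), (w, 14), (w, 25)}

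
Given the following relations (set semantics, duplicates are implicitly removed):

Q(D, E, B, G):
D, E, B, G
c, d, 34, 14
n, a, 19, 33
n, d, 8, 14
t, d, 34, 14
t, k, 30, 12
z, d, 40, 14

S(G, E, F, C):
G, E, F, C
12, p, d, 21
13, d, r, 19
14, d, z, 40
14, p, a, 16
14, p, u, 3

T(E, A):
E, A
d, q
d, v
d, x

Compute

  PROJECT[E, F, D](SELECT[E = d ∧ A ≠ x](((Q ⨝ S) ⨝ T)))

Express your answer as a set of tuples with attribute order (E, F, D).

{(d, z, c), (d, z, n), (d, z, t), (d, z, z)}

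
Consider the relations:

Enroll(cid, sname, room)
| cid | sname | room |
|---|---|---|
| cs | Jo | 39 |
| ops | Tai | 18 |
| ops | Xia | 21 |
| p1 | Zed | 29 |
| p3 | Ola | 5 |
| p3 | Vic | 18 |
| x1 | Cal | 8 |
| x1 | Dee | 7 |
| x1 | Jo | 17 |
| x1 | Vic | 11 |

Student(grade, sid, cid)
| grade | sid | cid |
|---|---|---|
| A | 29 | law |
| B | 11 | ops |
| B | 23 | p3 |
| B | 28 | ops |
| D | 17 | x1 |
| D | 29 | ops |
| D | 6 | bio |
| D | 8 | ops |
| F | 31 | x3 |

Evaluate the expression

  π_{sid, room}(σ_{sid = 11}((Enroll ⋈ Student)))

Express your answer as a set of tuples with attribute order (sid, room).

Joining Enroll and Student on cid yields {(ops, Tai, 18, B, 11), (ops, Tai, 18, B, 28), (ops, Tai, 18, D, 29), (ops, Tai, 18, D, 8), (ops, Xia, 21, B, 11), (ops, Xia, 21, B, 28), (ops, Xia, 21, D, 29), (ops, Xia, 21, D, 8), (p3, Ola, 5, B, 23), (p3, Vic, 18, B, 23), (x1, Cal, 8, D, 17), (x1, Dee, 7, D, 17), (x1, Jo, 17, D, 17), (x1, Vic, 11, D, 17)}.
Apply σ_{sid = 11}; surviving tuples: {(ops, Tai, 18, B, 11), (ops, Xia, 21, B, 11)}
π[sid, room]: project onto (sid, room) → {(11, 18), (11, 21)}

{(11, 18), (11, 21)}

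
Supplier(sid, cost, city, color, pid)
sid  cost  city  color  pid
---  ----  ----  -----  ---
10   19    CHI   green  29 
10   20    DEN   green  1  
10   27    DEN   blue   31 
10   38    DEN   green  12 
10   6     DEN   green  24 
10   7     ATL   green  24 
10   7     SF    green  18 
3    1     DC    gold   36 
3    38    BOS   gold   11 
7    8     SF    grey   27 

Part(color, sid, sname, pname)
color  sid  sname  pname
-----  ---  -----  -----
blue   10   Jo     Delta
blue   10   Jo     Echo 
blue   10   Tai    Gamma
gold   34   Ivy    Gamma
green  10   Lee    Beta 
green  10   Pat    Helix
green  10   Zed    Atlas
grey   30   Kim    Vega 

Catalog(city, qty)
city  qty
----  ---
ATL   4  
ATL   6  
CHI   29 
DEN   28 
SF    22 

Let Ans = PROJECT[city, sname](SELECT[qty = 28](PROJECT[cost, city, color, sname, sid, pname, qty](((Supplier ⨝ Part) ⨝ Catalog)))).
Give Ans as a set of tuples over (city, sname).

{(DEN, Jo), (DEN, Lee), (DEN, Pat), (DEN, Tai), (DEN, Zed)}

Supplier ⋈ Part (natural join on sid, color): {(10, 19, CHI, green, 29, Lee, Beta), (10, 19, CHI, green, 29, Pat, Helix), (10, 19, CHI, green, 29, Zed, Atlas), (10, 20, DEN, green, 1, Lee, Beta), (10, 20, DEN, green, 1, Pat, Helix), (10, 20, DEN, green, 1, Zed, Atlas), (10, 27, DEN, blue, 31, Jo, Delta), (10, 27, DEN, blue, 31, Jo, Echo), (10, 27, DEN, blue, 31, Tai, Gamma), (10, 38, DEN, green, 12, Lee, Beta), (10, 38, DEN, green, 12, Pat, Helix), (10, 38, DEN, green, 12, Zed, Atlas), (10, 6, DEN, green, 24, Lee, Beta), (10, 6, DEN, green, 24, Pat, Helix), (10, 6, DEN, green, 24, Zed, Atlas), (10, 7, ATL, green, 24, Lee, Beta), (10, 7, ATL, green, 24, Pat, Helix), (10, 7, ATL, green, 24, Zed, Atlas), (10, 7, SF, green, 18, Lee, Beta), (10, 7, SF, green, 18, Pat, Helix), (10, 7, SF, green, 18, Zed, Atlas)}
(Supplier ⨝ Part) ⋈ Catalog (natural join on city): {(10, 19, CHI, green, 29, Lee, Beta, 29), (10, 19, CHI, green, 29, Pat, Helix, 29), (10, 19, CHI, green, 29, Zed, Atlas, 29), (10, 20, DEN, green, 1, Lee, Beta, 28), (10, 20, DEN, green, 1, Pat, Helix, 28), (10, 20, DEN, green, 1, Zed, Atlas, 28), (10, 27, DEN, blue, 31, Jo, Delta, 28), (10, 27, DEN, blue, 31, Jo, Echo, 28), (10, 27, DEN, blue, 31, Tai, Gamma, 28), (10, 38, DEN, green, 12, Lee, Beta, 28), (10, 38, DEN, green, 12, Pat, Helix, 28), (10, 38, DEN, green, 12, Zed, Atlas, 28), (10, 6, DEN, green, 24, Lee, Beta, 28), (10, 6, DEN, green, 24, Pat, Helix, 28), (10, 6, DEN, green, 24, Zed, Atlas, 28), (10, 7, ATL, green, 24, Lee, Beta, 4), (10, 7, ATL, green, 24, Lee, Beta, 6), (10, 7, ATL, green, 24, Pat, Helix, 4), (10, 7, ATL, green, 24, Pat, Helix, 6), (10, 7, ATL, green, 24, Zed, Atlas, 4), (10, 7, ATL, green, 24, Zed, Atlas, 6), (10, 7, SF, green, 18, Lee, Beta, 22), (10, 7, SF, green, 18, Pat, Helix, 22), (10, 7, SF, green, 18, Zed, Atlas, 22)}
π[cost, city, color, sname, sid, pname, qty]: project onto (cost, city, color, sname, sid, pname, qty) → {(19, CHI, green, Lee, 10, Beta, 29), (19, CHI, green, Pat, 10, Helix, 29), (19, CHI, green, Zed, 10, Atlas, 29), (20, DEN, green, Lee, 10, Beta, 28), (20, DEN, green, Pat, 10, Helix, 28), (20, DEN, green, Zed, 10, Atlas, 28), (27, DEN, blue, Jo, 10, Delta, 28), (27, DEN, blue, Jo, 10, Echo, 28), (27, DEN, blue, Tai, 10, Gamma, 28), (38, DEN, green, Lee, 10, Beta, 28), (38, DEN, green, Pat, 10, Helix, 28), (38, DEN, green, Zed, 10, Atlas, 28), (6, DEN, green, Lee, 10, Beta, 28), (6, DEN, green, Pat, 10, Helix, 28), (6, DEN, green, Zed, 10, Atlas, 28), (7, ATL, green, Lee, 10, Beta, 4), (7, ATL, green, Lee, 10, Beta, 6), (7, ATL, green, Pat, 10, Helix, 4), (7, ATL, green, Pat, 10, Helix, 6), (7, ATL, green, Zed, 10, Atlas, 4), (7, ATL, green, Zed, 10, Atlas, 6), (7, SF, green, Lee, 10, Beta, 22), (7, SF, green, Pat, 10, Helix, 22), (7, SF, green, Zed, 10, Atlas, 22)}
σ[qty = 28]: keep tuples satisfying qty = 28 → {(20, DEN, green, Lee, 10, Beta, 28), (20, DEN, green, Pat, 10, Helix, 28), (20, DEN, green, Zed, 10, Atlas, 28), (27, DEN, blue, Jo, 10, Delta, 28), (27, DEN, blue, Jo, 10, Echo, 28), (27, DEN, blue, Tai, 10, Gamma, 28), (38, DEN, green, Lee, 10, Beta, 28), (38, DEN, green, Pat, 10, Helix, 28), (38, DEN, green, Zed, 10, Atlas, 28), (6, DEN, green, Lee, 10, Beta, 28), (6, DEN, green, Pat, 10, Helix, 28), (6, DEN, green, Zed, 10, Atlas, 28)}
π[city, sname]: project onto (city, sname) (7 duplicate(s) eliminated) → {(DEN, Jo), (DEN, Lee), (DEN, Pat), (DEN, Tai), (DEN, Zed)}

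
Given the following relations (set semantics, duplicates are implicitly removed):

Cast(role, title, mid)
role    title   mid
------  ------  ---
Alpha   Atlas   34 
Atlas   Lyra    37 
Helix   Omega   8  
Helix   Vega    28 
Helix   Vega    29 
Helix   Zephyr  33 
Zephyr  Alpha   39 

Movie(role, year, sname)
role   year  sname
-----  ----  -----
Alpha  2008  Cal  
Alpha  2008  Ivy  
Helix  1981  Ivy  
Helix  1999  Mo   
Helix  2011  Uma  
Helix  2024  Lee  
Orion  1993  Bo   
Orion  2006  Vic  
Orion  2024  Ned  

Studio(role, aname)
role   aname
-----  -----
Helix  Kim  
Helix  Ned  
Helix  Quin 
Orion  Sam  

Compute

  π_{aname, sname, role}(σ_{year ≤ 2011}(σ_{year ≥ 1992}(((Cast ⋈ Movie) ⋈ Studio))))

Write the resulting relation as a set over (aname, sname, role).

{(Kim, Mo, Helix), (Kim, Uma, Helix), (Ned, Mo, Helix), (Ned, Uma, Helix), (Quin, Mo, Helix), (Quin, Uma, Helix)}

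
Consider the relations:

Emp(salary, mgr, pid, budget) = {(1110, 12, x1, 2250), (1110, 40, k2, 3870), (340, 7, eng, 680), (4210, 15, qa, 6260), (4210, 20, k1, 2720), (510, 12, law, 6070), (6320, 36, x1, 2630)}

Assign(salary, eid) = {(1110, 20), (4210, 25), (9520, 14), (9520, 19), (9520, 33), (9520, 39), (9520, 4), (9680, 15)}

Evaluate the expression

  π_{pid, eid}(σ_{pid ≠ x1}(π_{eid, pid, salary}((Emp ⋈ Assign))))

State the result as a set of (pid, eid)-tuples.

{(k1, 25), (k2, 20), (qa, 25)}

Joining Emp and Assign on salary yields {(1110, 12, x1, 2250, 20), (1110, 40, k2, 3870, 20), (4210, 15, qa, 6260, 25), (4210, 20, k1, 2720, 25)}.
Keep only column(s) eid, pid, salary: {(20, k2, 1110), (20, x1, 1110), (25, k1, 4210), (25, qa, 4210)}
σ[pid ≠ x1]: keep tuples satisfying pid ≠ x1 → {(20, k2, 1110), (25, k1, 4210), (25, qa, 4210)}
Keep only column(s) pid, eid: {(k1, 25), (k2, 20), (qa, 25)}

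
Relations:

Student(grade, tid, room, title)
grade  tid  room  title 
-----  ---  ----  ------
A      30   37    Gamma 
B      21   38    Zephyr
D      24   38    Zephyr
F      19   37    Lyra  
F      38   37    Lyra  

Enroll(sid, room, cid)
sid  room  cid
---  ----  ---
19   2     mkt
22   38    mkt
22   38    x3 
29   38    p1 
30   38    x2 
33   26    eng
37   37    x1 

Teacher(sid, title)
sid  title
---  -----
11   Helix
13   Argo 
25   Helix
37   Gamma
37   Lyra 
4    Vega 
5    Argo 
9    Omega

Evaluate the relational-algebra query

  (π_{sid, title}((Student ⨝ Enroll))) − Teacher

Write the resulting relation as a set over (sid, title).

{(22, Zephyr), (29, Zephyr), (30, Zephyr)}

Natural join on room: {(A, 30, 37, Gamma, 37, x1), (B, 21, 38, Zephyr, 22, mkt), (B, 21, 38, Zephyr, 22, x3), (B, 21, 38, Zephyr, 29, p1), (B, 21, 38, Zephyr, 30, x2), (D, 24, 38, Zephyr, 22, mkt), (D, 24, 38, Zephyr, 22, x3), (D, 24, 38, Zephyr, 29, p1), (D, 24, 38, Zephyr, 30, x2), (F, 19, 37, Lyra, 37, x1), (F, 38, 37, Lyra, 37, x1)}
π[sid, title]: project onto (sid, title) (6 duplicate(s) eliminated) → {(22, Zephyr), (29, Zephyr), (30, Zephyr), (37, Gamma), (37, Lyra)}
Set difference of the two operands is {(22, Zephyr), (29, Zephyr), (30, Zephyr)}.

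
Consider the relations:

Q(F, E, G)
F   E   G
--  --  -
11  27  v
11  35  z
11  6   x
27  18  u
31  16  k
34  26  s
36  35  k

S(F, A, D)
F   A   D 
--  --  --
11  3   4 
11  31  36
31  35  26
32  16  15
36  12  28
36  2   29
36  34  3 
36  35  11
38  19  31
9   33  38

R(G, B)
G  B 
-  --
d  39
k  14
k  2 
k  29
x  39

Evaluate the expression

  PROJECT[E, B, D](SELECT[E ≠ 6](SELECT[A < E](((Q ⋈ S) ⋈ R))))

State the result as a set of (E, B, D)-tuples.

{(35, 14, 28), (35, 14, 29), (35, 14, 3), (35, 2, 28), (35, 2, 29), (35, 2, 3), (35, 29, 28), (35, 29, 29), (35, 29, 3)}

Natural join on F: {(11, 27, v, 3, 4), (11, 27, v, 31, 36), (11, 35, z, 3, 4), (11, 35, z, 31, 36), (11, 6, x, 3, 4), (11, 6, x, 31, 36), (31, 16, k, 35, 26), (36, 35, k, 12, 28), (36, 35, k, 2, 29), (36, 35, k, 34, 3), (36, 35, k, 35, 11)}
Natural join on G: {(11, 6, x, 3, 4, 39), (11, 6, x, 31, 36, 39), (31, 16, k, 35, 26, 14), (31, 16, k, 35, 26, 2), (31, 16, k, 35, 26, 29), (36, 35, k, 12, 28, 14), (36, 35, k, 12, 28, 2), (36, 35, k, 12, 28, 29), (36, 35, k, 2, 29, 14), (36, 35, k, 2, 29, 2), (36, 35, k, 2, 29, 29), (36, 35, k, 34, 3, 14), (36, 35, k, 34, 3, 2), (36, 35, k, 34, 3, 29), (36, 35, k, 35, 11, 14), (36, 35, k, 35, 11, 2), (36, 35, k, 35, 11, 29)}
Apply σ_{A < E}; surviving tuples: {(11, 6, x, 3, 4, 39), (36, 35, k, 12, 28, 14), (36, 35, k, 12, 28, 2), (36, 35, k, 12, 28, 29), (36, 35, k, 2, 29, 14), (36, 35, k, 2, 29, 2), (36, 35, k, 2, 29, 29), (36, 35, k, 34, 3, 14), (36, 35, k, 34, 3, 2), (36, 35, k, 34, 3, 29)}
Apply σ_{E ≠ 6}; surviving tuples: {(36, 35, k, 12, 28, 14), (36, 35, k, 12, 28, 2), (36, 35, k, 12, 28, 29), (36, 35, k, 2, 29, 14), (36, 35, k, 2, 29, 2), (36, 35, k, 2, 29, 29), (36, 35, k, 34, 3, 14), (36, 35, k, 34, 3, 2), (36, 35, k, 34, 3, 29)}
π_{E, B, D} gives {(35, 14, 28), (35, 14, 29), (35, 14, 3), (35, 2, 28), (35, 2, 29), (35, 2, 3), (35, 29, 28), (35, 29, 29), (35, 29, 3)}.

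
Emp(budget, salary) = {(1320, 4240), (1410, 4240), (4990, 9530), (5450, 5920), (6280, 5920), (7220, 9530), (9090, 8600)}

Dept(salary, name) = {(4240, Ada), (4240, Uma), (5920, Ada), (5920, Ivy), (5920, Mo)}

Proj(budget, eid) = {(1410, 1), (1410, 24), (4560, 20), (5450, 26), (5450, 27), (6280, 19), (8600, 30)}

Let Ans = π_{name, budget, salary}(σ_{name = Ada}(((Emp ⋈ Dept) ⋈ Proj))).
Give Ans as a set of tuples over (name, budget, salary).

{(Ada, 1410, 4240), (Ada, 5450, 5920), (Ada, 6280, 5920)}

Emp ⋈ Dept (natural join on salary): {(1320, 4240, Ada), (1320, 4240, Uma), (1410, 4240, Ada), (1410, 4240, Uma), (5450, 5920, Ada), (5450, 5920, Ivy), (5450, 5920, Mo), (6280, 5920, Ada), (6280, 5920, Ivy), (6280, 5920, Mo)}
(Emp ⋈ Dept) ⋈ Proj (natural join on budget): {(1410, 4240, Ada, 1), (1410, 4240, Ada, 24), (1410, 4240, Uma, 1), (1410, 4240, Uma, 24), (5450, 5920, Ada, 26), (5450, 5920, Ada, 27), (5450, 5920, Ivy, 26), (5450, 5920, Ivy, 27), (5450, 5920, Mo, 26), (5450, 5920, Mo, 27), (6280, 5920, Ada, 19), (6280, 5920, Ivy, 19), (6280, 5920, Mo, 19)}
Selection name = Ada: {(1410, 4240, Ada, 1), (1410, 4240, Ada, 24), (5450, 5920, Ada, 26), (5450, 5920, Ada, 27), (6280, 5920, Ada, 19)}
π[name, budget, salary]: project onto (name, budget, salary) (2 duplicate(s) eliminated) → {(Ada, 1410, 4240), (Ada, 5450, 5920), (Ada, 6280, 5920)}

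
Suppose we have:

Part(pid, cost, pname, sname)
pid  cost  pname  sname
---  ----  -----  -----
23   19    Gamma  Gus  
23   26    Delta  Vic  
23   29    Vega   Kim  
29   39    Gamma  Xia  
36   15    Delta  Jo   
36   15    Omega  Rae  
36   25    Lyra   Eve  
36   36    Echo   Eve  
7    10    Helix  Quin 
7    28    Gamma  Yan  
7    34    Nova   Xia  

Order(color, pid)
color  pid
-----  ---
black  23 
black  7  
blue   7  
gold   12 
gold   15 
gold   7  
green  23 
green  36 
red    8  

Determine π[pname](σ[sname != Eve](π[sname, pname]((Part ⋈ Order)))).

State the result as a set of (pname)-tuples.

Part ⋈ Order (natural join on pid): {(23, 19, Gamma, Gus, black), (23, 19, Gamma, Gus, green), (23, 26, Delta, Vic, black), (23, 26, Delta, Vic, green), (23, 29, Vega, Kim, black), (23, 29, Vega, Kim, green), (36, 15, Delta, Jo, green), (36, 15, Omega, Rae, green), (36, 25, Lyra, Eve, green), (36, 36, Echo, Eve, green), (7, 10, Helix, Quin, black), (7, 10, Helix, Quin, blue), (7, 10, Helix, Quin, gold), (7, 28, Gamma, Yan, black), (7, 28, Gamma, Yan, blue), (7, 28, Gamma, Yan, gold), (7, 34, Nova, Xia, black), (7, 34, Nova, Xia, blue), (7, 34, Nova, Xia, gold)}
π[sname, pname]: project onto (sname, pname) (9 duplicate(s) eliminated) → {(Eve, Echo), (Eve, Lyra), (Gus, Gamma), (Jo, Delta), (Kim, Vega), (Quin, Helix), (Rae, Omega), (Vic, Delta), (Xia, Nova), (Yan, Gamma)}
σ[sname != Eve]: keep tuples satisfying sname != Eve → {(Gus, Gamma), (Jo, Delta), (Kim, Vega), (Quin, Helix), (Rae, Omega), (Vic, Delta), (Xia, Nova), (Yan, Gamma)}
π[pname]: project onto (pname) (2 duplicate(s) eliminated) → {Delta, Gamma, Helix, Nova, Omega, Vega}

{Delta, Gamma, Helix, Nova, Omega, Vega}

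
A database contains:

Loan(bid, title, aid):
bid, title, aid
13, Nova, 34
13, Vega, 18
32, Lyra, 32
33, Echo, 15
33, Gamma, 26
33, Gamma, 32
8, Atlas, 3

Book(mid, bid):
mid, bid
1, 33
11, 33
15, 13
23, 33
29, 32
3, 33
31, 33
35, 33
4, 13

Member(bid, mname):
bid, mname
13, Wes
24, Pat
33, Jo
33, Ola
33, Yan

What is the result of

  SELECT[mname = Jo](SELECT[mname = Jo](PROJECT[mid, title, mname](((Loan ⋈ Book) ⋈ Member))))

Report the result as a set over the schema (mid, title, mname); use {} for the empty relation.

{(1, Echo, Jo), (1, Gamma, Jo), (11, Echo, Jo), (11, Gamma, Jo), (23, Echo, Jo), (23, Gamma, Jo), (3, Echo, Jo), (3, Gamma, Jo), (31, Echo, Jo), (31, Gamma, Jo), (35, Echo, Jo), (35, Gamma, Jo)}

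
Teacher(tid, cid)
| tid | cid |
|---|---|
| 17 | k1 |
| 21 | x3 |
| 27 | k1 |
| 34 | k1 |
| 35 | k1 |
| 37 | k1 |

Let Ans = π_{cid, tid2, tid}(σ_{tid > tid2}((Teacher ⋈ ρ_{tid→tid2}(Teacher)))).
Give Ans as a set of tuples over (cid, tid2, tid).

ρ[tid→tid2]: schema becomes (tid2, cid); tuples unchanged.
Joining Teacher and ρ_{tid→tid2}(Teacher) on cid yields {(17, k1, 17), (17, k1, 27), (17, k1, 34), (17, k1, 35), (17, k1, 37), (21, x3, 21), (27, k1, 17), (27, k1, 27), (27, k1, 34), (27, k1, 35), (27, k1, 37), (34, k1, 17), (34, k1, 27), (34, k1, 34), (34, k1, 35), (34, k1, 37), (35, k1, 17), (35, k1, 27), (35, k1, 34), (35, k1, 35), (35, k1, 37), (37, k1, 17), (37, k1, 27), (37, k1, 34), (37, k1, 35), (37, k1, 37)}.
Selection tid > tid2: {(27, k1, 17), (34, k1, 17), (34, k1, 27), (35, k1, 17), (35, k1, 27), (35, k1, 34), (37, k1, 17), (37, k1, 27), (37, k1, 34), (37, k1, 35)}
π_{cid, tid2, tid} gives {(k1, 17, 27), (k1, 17, 34), (k1, 17, 35), (k1, 17, 37), (k1, 27, 34), (k1, 27, 35), (k1, 27, 37), (k1, 34, 35), (k1, 34, 37), (k1, 35, 37)}.

{(k1, 17, 27), (k1, 17, 34), (k1, 17, 35), (k1, 17, 37), (k1, 27, 34), (k1, 27, 35), (k1, 27, 37), (k1, 34, 35), (k1, 34, 37), (k1, 35, 37)}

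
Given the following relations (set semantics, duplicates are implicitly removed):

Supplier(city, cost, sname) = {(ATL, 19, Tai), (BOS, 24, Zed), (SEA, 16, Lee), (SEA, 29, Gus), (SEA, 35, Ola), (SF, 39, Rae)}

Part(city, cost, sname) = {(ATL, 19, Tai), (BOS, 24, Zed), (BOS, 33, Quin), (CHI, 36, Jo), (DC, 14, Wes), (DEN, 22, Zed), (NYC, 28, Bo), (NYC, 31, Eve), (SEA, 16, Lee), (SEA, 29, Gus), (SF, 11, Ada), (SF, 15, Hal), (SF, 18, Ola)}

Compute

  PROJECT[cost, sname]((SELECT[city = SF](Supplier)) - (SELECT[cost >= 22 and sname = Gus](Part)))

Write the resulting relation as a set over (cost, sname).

{(39, Rae)}

Selection city = SF: {(SF, 39, Rae)}
Selection cost >= 22 and sname = Gus: {(SEA, 29, Gus)}
Difference: {(SF, 39, Rae)} with {(SEA, 29, Gus)} → {(SF, 39, Rae)}
π_{cost, sname} gives {(39, Rae)}.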